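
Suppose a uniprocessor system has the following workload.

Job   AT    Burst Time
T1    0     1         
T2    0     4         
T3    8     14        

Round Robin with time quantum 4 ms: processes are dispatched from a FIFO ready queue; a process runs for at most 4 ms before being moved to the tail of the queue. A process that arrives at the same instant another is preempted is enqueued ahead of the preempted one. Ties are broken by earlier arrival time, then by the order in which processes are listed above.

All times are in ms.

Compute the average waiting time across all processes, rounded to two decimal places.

0.33

Timeline: | T1 0-1 | T2 1-5 | idle 5-8 | T3 8-22 |
Completion: T1=1  T2=5  T3=22
Waiting times: T1=0, T2=1, T3=0
Average waiting = (0+1+0) / 3 = 1/3 = 0.33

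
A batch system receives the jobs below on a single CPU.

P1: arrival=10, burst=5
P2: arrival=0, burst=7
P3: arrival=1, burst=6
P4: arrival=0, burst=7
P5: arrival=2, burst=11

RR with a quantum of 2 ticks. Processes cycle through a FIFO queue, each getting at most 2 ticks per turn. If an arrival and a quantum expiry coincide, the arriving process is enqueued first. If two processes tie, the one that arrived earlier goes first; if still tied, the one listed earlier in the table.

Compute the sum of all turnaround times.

139

Timeline: | P2 0-2 | P4 2-4 | P3 4-6 | P5 6-8 | P2 8-10 | P4 10-12 | P3 12-14 | P5 14-16 | P1 16-18 | P2 18-20 | P4 20-22 | P3 22-24 | P5 24-26 | P1 26-28 | P2 28-29 | P4 29-30 | P5 30-32 | P1 32-33 | P5 33-36 |
Completion: P1=33  P2=29  P3=24  P4=30  P5=36
Turnaround (C−A): P1=23  P2=29  P3=23  P4=30  P5=34
Turnaround = completion − arrival: P1=23, P2=29, P3=23, P4=30, P5=34
Total turnaround = 23 + 29 + 23 + 30 + 34 = 139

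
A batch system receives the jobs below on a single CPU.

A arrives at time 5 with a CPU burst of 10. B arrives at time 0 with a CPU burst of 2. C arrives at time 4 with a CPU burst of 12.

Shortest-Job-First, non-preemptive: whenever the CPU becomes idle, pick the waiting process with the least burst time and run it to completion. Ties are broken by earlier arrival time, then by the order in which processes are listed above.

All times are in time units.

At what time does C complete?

Gantt: | B 0-2 | idle 2-4 | C 4-16 | A 16-26 |
Completion: A=26  B=2  C=16
Turnaround (C−A): A=21  B=2  C=12

16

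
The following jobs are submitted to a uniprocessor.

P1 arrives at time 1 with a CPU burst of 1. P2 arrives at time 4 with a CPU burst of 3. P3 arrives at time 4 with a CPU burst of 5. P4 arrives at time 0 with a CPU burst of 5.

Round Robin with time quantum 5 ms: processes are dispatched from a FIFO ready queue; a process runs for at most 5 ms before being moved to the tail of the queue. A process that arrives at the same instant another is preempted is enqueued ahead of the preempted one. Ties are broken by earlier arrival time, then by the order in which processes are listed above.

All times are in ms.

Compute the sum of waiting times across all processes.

11

Timeline: | P4 0-5 | P1 5-6 | P2 6-9 | P3 9-14 |
Completion: P1=6  P2=9  P3=14  P4=5
Turnaround (C−A): P1=5  P2=5  P3=10  P4=5
Waiting = turnaround − burst: P1=4, P2=2, P3=5, P4=0
Total waiting = 4 + 2 + 5 + 0 = 11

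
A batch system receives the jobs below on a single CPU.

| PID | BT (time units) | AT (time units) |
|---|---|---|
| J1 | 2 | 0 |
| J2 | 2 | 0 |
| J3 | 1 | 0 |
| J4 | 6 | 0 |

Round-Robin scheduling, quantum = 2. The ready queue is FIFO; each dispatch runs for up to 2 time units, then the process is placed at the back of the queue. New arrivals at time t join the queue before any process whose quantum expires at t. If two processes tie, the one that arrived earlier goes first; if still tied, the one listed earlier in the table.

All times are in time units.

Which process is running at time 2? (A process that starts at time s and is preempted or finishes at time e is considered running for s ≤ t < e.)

Schedule: | J1 0-2 | J2 2-4 | J3 4-5 | J4 5-11 |
Completion: J1=2  J2=4  J3=5  J4=11
Turnaround (C−A): J1=2  J2=4  J3=5  J4=11

J2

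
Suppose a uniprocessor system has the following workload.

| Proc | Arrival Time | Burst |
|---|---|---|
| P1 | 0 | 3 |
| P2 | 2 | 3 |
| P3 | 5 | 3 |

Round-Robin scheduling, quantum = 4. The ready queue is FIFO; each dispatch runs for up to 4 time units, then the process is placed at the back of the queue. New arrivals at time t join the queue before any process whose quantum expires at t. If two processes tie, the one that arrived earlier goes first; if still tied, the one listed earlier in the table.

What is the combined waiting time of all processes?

2

Timeline: | P1 0-3 | P2 3-6 | P3 6-9 |
Completion: P1=3  P2=6  P3=9
Turnaround (C−A): P1=3  P2=4  P3=4
Waiting = turnaround − burst: P1=0, P2=1, P3=1
Total waiting = 0 + 1 + 1 = 2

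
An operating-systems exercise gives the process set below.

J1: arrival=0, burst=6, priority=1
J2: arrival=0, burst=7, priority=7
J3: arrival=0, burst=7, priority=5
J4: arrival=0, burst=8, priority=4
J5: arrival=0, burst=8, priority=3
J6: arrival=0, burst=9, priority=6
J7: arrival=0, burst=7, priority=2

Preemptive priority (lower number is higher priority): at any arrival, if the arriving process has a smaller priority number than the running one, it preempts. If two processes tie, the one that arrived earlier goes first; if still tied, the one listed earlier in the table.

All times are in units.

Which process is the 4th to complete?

J4

Gantt: | J1 0-6 | J7 6-13 | J5 13-21 | J4 21-29 | J3 29-36 | J6 36-45 | J2 45-52 |
Completion: J1=6  J2=52  J3=36  J4=29  J5=21  J6=45  J7=13
Turnaround (C−A): J1=6  J2=52  J3=36  J4=29  J5=21  J6=45  J7=13
Finish order: J1 → J7 → J5 → J4 → J3 → J6 → J2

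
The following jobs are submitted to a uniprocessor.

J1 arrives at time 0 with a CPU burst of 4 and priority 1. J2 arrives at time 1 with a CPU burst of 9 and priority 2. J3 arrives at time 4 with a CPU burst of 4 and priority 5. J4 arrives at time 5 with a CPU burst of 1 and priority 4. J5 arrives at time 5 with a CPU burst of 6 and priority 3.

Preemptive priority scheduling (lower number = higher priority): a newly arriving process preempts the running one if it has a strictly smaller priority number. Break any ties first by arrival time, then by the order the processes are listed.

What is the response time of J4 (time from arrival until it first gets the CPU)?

Gantt: | J1 0-4 | J2 4-13 | J5 13-19 | J4 19-20 | J3 20-24 |
Completion: J1=4  J2=13  J3=24  J4=20  J5=19
Response(J4) = first start − arrival = 19 − 5 = 14

14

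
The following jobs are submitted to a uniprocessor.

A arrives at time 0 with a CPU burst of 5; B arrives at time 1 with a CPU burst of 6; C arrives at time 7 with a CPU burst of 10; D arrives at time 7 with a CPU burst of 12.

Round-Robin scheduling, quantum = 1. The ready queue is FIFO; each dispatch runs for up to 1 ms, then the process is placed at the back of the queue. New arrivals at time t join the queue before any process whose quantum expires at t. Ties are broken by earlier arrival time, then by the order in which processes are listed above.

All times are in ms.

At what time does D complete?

33

Timeline: | A 0-1 | B 1-2 | A 2-3 | B 3-4 | A 4-5 | B 5-6 | A 6-7 | B 7-8 | C 8-9 | D 9-10 | A 10-11 | B 11-12 | C 12-13 | D 13-14 | B 14-15 | C 15-16 | D 16-17 | C 17-18 | D 18-19 | C 19-20 | D 20-21 | C 21-22 | D 22-23 | C 23-24 | D 24-25 | C 25-26 | D 26-27 | C 27-28 | D 28-29 | C 29-30 | D 30-33 |
Completion: A=11  B=15  C=30  D=33
Turnaround (C−A): A=11  B=14  C=23  D=26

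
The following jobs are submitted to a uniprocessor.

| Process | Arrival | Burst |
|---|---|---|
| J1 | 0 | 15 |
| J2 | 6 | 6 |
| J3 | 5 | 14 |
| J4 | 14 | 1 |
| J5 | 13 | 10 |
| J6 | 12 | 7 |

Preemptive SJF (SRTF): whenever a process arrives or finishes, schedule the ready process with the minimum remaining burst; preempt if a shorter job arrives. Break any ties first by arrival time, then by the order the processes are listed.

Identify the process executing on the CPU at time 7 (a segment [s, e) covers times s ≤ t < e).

Gantt: | J1 0-6 | J2 6-12 | J6 12-14 | J4 14-15 | J6 15-20 | J1 20-29 | J5 29-39 | J3 39-53 |
Completion: J1=29  J2=12  J3=53  J4=15  J5=39  J6=20

J2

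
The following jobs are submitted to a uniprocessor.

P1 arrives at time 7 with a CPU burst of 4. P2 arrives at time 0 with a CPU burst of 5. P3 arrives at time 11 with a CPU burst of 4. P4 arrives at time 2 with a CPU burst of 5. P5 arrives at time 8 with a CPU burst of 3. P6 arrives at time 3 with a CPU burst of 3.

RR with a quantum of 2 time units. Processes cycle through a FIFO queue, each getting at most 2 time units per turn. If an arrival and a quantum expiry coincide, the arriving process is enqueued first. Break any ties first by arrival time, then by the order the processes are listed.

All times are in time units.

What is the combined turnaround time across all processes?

80

Schedule: | P2 0-2 | P4 2-4 | P2 4-6 | P6 6-8 | P4 8-10 | P2 10-11 | P1 11-13 | P5 13-15 | P6 15-16 | P4 16-17 | P3 17-19 | P1 19-21 | P5 21-22 | P3 22-24 |
Completion: P1=21  P2=11  P3=24  P4=17  P5=22  P6=16
Turnaround = completion − arrival: P1=14, P2=11, P3=13, P4=15, P5=14, P6=13
Total turnaround = 14 + 11 + 13 + 15 + 14 + 13 = 80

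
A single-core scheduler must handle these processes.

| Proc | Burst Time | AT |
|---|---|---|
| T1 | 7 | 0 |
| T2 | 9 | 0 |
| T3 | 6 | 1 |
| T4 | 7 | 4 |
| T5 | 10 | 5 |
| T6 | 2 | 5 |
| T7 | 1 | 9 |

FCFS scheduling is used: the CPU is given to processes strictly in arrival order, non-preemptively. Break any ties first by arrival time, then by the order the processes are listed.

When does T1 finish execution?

Timeline: | T1 0-7 | T2 7-16 | T3 16-22 | T4 22-29 | T5 29-39 | T6 39-41 | T7 41-42 |
Completion: T1=7  T2=16  T3=22  T4=29  T5=39  T6=41  T7=42
Turnaround (C−A): T1=7  T2=16  T3=21  T4=25  T5=34  T6=36  T7=33

7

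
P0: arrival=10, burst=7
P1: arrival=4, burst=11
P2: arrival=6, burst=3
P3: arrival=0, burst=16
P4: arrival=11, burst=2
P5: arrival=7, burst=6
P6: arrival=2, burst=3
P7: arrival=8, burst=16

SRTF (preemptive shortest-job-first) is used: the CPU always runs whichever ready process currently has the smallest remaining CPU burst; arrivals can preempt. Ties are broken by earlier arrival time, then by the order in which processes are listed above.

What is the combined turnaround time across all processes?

Schedule: | P3 0-2 | P6 2-5 | P1 5-6 | P2 6-9 | P5 9-11 | P4 11-13 | P5 13-17 | P0 17-24 | P1 24-34 | P3 34-48 | P7 48-64 |
Completion: P0=24  P1=34  P2=9  P3=48  P4=13  P5=17  P6=5  P7=64
Turnaround (C−A): P0=14  P1=30  P2=3  P3=48  P4=2  P5=10  P6=3  P7=56
Turnaround = completion − arrival: P0=14, P1=30, P2=3, P3=48, P4=2, P5=10, P6=3, P7=56
Total turnaround = 14 + 30 + 3 + 48 + 2 + 10 + 3 + 56 = 166

166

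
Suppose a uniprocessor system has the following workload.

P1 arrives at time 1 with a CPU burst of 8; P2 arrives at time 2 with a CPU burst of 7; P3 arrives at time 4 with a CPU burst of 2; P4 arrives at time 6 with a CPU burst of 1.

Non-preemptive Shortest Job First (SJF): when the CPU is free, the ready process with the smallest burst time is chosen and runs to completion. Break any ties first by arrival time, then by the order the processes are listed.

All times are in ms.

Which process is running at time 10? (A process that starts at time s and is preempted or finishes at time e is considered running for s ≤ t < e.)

P3

Timeline: | idle 0-1 | P1 1-9 | P4 9-10 | P3 10-12 | P2 12-19 |
Completion: P1=9  P2=19  P3=12  P4=10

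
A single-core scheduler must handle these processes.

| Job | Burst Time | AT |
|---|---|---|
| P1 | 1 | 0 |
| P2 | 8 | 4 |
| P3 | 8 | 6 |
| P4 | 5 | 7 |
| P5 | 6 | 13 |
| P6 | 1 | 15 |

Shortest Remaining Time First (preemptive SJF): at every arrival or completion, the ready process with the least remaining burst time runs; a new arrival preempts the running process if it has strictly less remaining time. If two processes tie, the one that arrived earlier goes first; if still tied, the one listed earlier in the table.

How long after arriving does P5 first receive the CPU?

5

Gantt: | P1 0-1 | idle 1-4 | P2 4-12 | P4 12-15 | P6 15-16 | P4 16-18 | P5 18-24 | P3 24-32 |
Completion: P1=1  P2=12  P3=32  P4=18  P5=24  P6=16
Response(P5) = first start − arrival = 18 − 13 = 5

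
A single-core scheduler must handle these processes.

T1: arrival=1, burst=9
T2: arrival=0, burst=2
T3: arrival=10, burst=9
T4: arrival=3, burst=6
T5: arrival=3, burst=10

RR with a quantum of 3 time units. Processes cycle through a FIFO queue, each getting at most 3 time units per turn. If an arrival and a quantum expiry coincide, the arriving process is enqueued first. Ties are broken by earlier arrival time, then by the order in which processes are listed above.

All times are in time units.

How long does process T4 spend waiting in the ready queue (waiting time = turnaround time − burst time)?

8

Timeline: | T2 0-2 | T1 2-5 | T4 5-8 | T5 8-11 | T1 11-14 | T4 14-17 | T3 17-20 | T5 20-23 | T1 23-26 | T3 26-29 | T5 29-32 | T3 32-35 | T5 35-36 |
Completion: T1=26  T2=2  T3=35  T4=17  T5=36
Turnaround (C−A): T1=25  T2=2  T3=25  T4=14  T5=33
Waiting(T4) = turnaround − burst = 14 − 6 = 8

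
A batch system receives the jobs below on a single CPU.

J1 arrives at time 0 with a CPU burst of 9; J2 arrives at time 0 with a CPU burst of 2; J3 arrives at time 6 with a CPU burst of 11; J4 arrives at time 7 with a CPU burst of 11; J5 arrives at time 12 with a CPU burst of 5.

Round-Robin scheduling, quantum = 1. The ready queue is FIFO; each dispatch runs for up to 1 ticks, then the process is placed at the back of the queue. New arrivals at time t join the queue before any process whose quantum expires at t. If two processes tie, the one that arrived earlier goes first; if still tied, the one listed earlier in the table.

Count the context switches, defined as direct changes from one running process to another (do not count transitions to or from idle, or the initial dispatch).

Schedule: | J1 0-1 | J2 1-2 | J1 2-3 | J2 3-4 | J1 4-6 | J3 6-7 | J1 7-8 | J4 8-9 | J3 9-10 | J1 10-11 | J4 11-12 | J3 12-13 | J1 13-14 | J5 14-15 | J4 15-16 | J3 16-17 | J1 17-18 | J5 18-19 | J4 19-20 | J3 20-21 | J1 21-22 | J5 22-23 | J4 23-24 | J3 24-25 | J5 25-26 | J4 26-27 | J3 27-28 | J5 28-29 | J4 29-30 | J3 30-31 | J4 31-32 | J3 32-33 | J4 33-34 | J3 34-35 | J4 35-36 | J3 36-37 | J4 37-38 |
Completion: J1=22  J2=4  J3=37  J4=38  J5=29
Turnaround (C−A): J1=22  J2=4  J3=31  J4=31  J5=17

36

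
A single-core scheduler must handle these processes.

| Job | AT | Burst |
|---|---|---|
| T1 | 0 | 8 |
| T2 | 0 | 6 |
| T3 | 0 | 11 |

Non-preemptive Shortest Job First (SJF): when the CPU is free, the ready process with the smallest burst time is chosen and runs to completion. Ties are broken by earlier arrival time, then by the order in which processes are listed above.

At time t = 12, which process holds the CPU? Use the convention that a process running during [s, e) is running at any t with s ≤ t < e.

T1

Timeline: | T2 0-6 | T1 6-14 | T3 14-25 |
Completion: T1=14  T2=6  T3=25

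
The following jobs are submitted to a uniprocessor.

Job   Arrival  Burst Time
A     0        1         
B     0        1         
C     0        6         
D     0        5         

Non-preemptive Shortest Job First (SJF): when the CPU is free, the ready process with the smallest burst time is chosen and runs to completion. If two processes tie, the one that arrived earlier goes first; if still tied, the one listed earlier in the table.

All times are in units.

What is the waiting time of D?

2

Schedule: | A 0-1 | B 1-2 | D 2-7 | C 7-13 |
Completion: A=1  B=2  C=13  D=7
Turnaround (C−A): A=1  B=2  C=13  D=7
Waiting(D) = turnaround − burst = 7 − 5 = 2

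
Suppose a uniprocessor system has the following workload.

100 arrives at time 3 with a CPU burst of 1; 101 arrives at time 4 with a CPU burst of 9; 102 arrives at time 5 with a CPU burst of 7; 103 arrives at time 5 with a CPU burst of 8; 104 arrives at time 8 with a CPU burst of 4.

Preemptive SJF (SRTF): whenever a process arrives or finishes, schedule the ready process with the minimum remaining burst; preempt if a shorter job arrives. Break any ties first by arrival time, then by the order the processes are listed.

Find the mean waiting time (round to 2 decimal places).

6.80

Timeline: | idle 0-3 | 100 3-4 | 101 4-5 | 102 5-12 | 104 12-16 | 101 16-24 | 103 24-32 |
Completion: 100=4  101=24  102=12  103=32  104=16
Waiting times: 100=0, 101=11, 102=0, 103=19, 104=4
Average waiting = (0+11+0+19+4) / 5 = 34/5 = 6.80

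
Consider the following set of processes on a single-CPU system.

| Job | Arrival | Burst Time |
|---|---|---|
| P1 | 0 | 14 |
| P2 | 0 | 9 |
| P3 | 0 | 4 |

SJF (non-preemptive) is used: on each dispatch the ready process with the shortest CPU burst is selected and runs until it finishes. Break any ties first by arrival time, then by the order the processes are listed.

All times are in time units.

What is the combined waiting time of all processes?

17

Schedule: | P3 0-4 | P2 4-13 | P1 13-27 |
Completion: P1=27  P2=13  P3=4
Waiting = turnaround − burst: P1=13, P2=4, P3=0
Total waiting = 13 + 4 + 0 = 17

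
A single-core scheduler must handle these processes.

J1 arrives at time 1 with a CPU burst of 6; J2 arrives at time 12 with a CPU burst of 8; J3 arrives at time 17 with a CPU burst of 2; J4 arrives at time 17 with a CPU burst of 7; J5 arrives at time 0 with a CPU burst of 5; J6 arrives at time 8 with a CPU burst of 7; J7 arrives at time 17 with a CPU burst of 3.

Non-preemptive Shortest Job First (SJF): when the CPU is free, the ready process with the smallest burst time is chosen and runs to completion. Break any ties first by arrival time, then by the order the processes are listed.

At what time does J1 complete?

11

Timeline: | J5 0-5 | J1 5-11 | J6 11-18 | J3 18-20 | J7 20-23 | J4 23-30 | J2 30-38 |
Completion: J1=11  J2=38  J3=20  J4=30  J5=5  J6=18  J7=23
Turnaround (C−A): J1=10  J2=26  J3=3  J4=13  J5=5  J6=10  J7=6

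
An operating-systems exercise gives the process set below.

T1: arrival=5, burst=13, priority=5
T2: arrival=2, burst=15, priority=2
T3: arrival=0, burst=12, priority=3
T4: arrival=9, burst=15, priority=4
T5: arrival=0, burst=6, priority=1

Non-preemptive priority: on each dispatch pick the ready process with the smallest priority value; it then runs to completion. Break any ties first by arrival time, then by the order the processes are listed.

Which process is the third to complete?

T3

Timeline: | T5 0-6 | T2 6-21 | T3 21-33 | T4 33-48 | T1 48-61 |
Completion: T1=61  T2=21  T3=33  T4=48  T5=6
Turnaround (C−A): T1=56  T2=19  T3=33  T4=39  T5=6
Finish order: T5 → T2 → T3 → T4 → T1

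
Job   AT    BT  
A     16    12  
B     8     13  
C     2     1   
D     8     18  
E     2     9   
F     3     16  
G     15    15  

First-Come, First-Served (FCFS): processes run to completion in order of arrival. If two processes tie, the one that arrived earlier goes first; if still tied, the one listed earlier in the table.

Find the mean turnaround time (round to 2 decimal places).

35.57

Timeline: | idle 0-2 | C 2-3 | E 3-12 | F 12-28 | B 28-41 | D 41-59 | G 59-74 | A 74-86 |
Completion: A=86  B=41  C=3  D=59  E=12  F=28  G=74
Turnaround times: A=70, B=33, C=1, D=51, E=10, F=25, G=59
Average turnaround = (70+33+1+51+10+25+59) / 7 = 249/7 = 35.57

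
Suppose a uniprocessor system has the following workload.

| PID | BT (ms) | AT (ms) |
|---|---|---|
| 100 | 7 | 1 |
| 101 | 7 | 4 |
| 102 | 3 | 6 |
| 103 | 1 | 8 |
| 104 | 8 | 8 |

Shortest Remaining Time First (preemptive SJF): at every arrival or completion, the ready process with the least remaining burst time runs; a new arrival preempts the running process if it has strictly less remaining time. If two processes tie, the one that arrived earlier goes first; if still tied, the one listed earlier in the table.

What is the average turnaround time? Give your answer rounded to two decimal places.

9.60

Schedule: | idle 0-1 | 100 1-8 | 103 8-9 | 102 9-12 | 101 12-19 | 104 19-27 |
Completion: 100=8  101=19  102=12  103=9  104=27
Turnaround (C−A): 100=7  101=15  102=6  103=1  104=19
Turnaround times: 100=7, 101=15, 102=6, 103=1, 104=19
Average turnaround = (7+15+6+1+19) / 5 = 48/5 = 9.60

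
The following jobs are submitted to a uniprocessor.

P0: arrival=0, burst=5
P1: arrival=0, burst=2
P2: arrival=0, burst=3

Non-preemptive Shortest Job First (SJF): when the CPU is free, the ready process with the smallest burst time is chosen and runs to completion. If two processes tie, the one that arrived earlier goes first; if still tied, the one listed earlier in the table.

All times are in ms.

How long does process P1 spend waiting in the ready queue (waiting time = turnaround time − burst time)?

Timeline: | P1 0-2 | P2 2-5 | P0 5-10 |
Completion: P0=10  P1=2  P2=5
Turnaround (C−A): P0=10  P1=2  P2=5
Waiting(P1) = turnaround − burst = 2 − 2 = 0

0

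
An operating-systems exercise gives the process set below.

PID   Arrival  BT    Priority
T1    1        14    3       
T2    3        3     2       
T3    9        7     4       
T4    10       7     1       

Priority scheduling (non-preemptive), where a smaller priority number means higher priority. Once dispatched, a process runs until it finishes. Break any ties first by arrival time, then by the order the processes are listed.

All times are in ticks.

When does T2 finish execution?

Schedule: | idle 0-1 | T1 1-15 | T4 15-22 | T2 22-25 | T3 25-32 |
Completion: T1=15  T2=25  T3=32  T4=22
Turnaround (C−A): T1=14  T2=22  T3=23  T4=12

25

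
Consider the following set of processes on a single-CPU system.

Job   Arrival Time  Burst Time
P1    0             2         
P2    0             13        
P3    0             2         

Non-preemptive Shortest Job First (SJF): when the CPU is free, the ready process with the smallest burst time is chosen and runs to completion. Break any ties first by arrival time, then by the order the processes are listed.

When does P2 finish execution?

Gantt: | P1 0-2 | P3 2-4 | P2 4-17 |
Completion: P1=2  P2=17  P3=4

17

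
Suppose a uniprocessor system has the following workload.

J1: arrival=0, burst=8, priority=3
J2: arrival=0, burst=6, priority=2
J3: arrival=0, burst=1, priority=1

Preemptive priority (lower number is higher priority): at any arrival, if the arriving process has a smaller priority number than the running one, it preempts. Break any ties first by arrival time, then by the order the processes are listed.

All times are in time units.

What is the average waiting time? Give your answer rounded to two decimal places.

Gantt: | J3 0-1 | J2 1-7 | J1 7-15 |
Completion: J1=15  J2=7  J3=1
Waiting times: J1=7, J2=1, J3=0
Average waiting = (7+1+0) / 3 = 8/3 = 2.67

2.67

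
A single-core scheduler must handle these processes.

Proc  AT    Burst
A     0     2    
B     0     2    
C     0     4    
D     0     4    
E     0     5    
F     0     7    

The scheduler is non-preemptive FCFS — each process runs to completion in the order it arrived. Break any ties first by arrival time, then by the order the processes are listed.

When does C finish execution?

8

Schedule: | A 0-2 | B 2-4 | C 4-8 | D 8-12 | E 12-17 | F 17-24 |
Completion: A=2  B=4  C=8  D=12  E=17  F=24
Turnaround (C−A): A=2  B=4  C=8  D=12  E=17  F=24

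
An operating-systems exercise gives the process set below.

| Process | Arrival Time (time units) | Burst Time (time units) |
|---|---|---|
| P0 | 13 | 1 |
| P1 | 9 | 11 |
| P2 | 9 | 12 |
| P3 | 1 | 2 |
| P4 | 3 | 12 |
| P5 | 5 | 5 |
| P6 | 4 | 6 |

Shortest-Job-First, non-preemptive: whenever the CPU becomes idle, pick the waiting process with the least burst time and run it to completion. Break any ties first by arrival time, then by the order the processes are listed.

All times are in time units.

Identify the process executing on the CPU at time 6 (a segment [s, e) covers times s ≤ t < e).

P4

Gantt: | idle 0-1 | P3 1-3 | P4 3-15 | P0 15-16 | P5 16-21 | P6 21-27 | P1 27-38 | P2 38-50 |
Completion: P0=16  P1=38  P2=50  P3=3  P4=15  P5=21  P6=27
Turnaround (C−A): P0=3  P1=29  P2=41  P3=2  P4=12  P5=16  P6=23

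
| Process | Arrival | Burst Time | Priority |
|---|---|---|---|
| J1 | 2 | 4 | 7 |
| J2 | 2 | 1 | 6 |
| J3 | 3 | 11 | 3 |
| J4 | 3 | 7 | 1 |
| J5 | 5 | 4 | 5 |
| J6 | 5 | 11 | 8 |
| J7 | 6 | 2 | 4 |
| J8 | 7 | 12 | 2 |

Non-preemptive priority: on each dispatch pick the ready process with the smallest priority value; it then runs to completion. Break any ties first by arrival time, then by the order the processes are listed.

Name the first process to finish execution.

J2

Timeline: | idle 0-2 | J2 2-3 | J4 3-10 | J8 10-22 | J3 22-33 | J7 33-35 | J5 35-39 | J1 39-43 | J6 43-54 |
Completion: J1=43  J2=3  J3=33  J4=10  J5=39  J6=54  J7=35  J8=22
Turnaround (C−A): J1=41  J2=1  J3=30  J4=7  J5=34  J6=49  J7=29  J8=15
Finish order: J2 → J4 → J8 → J3 → J7 → J5 → J1 → J6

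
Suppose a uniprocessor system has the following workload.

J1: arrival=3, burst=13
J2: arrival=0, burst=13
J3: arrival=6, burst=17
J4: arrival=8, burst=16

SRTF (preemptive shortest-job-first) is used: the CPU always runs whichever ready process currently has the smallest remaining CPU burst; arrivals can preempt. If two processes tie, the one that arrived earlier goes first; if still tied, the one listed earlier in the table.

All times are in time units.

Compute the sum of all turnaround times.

Gantt: | J2 0-13 | J1 13-26 | J4 26-42 | J3 42-59 |
Completion: J1=26  J2=13  J3=59  J4=42
Turnaround = completion − arrival: J1=23, J2=13, J3=53, J4=34
Total turnaround = 23 + 13 + 53 + 34 = 123

123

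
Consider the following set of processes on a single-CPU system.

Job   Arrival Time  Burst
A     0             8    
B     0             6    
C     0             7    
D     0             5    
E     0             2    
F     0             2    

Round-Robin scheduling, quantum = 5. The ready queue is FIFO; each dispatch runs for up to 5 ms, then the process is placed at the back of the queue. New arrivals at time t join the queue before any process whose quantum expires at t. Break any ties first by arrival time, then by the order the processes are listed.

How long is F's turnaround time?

24

Timeline: | A 0-5 | B 5-10 | C 10-15 | D 15-20 | E 20-22 | F 22-24 | A 24-27 | B 27-28 | C 28-30 |
Completion: A=27  B=28  C=30  D=20  E=22  F=24
Turnaround (C−A): A=27  B=28  C=30  D=20  E=22  F=24
Turnaround(F) = completion − arrival = 24 − 0 = 24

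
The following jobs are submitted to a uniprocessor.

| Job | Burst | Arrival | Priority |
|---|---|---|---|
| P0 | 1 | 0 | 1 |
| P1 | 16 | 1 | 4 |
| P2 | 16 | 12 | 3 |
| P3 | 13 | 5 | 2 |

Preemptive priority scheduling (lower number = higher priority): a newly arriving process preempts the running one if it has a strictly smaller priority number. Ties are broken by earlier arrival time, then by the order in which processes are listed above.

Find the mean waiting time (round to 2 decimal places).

Schedule: | P0 0-1 | P1 1-5 | P3 5-18 | P2 18-34 | P1 34-46 |
Completion: P0=1  P1=46  P2=34  P3=18
Waiting times: P0=0, P1=29, P2=6, P3=0
Average waiting = (0+29+6+0) / 4 = 35/4 = 8.75

8.75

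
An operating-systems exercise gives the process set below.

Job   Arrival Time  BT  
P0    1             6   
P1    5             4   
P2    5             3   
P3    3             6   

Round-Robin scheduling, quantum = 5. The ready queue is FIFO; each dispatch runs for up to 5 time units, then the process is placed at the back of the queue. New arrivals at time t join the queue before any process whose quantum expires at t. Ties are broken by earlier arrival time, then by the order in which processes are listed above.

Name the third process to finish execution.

Timeline: | idle 0-1 | P0 1-6 | P3 6-11 | P1 11-15 | P2 15-18 | P0 18-19 | P3 19-20 |
Completion: P0=19  P1=15  P2=18  P3=20
Turnaround (C−A): P0=18  P1=10  P2=13  P3=17
Finish order: P1 → P2 → P0 → P3

P0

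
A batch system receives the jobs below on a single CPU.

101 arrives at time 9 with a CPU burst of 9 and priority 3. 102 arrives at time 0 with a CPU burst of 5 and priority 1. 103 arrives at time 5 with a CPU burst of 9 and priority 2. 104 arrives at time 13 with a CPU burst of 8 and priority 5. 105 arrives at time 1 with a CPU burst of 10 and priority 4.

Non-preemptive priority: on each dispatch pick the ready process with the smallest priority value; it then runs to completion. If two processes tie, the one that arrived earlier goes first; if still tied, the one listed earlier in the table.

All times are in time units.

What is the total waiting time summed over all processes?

47

Timeline: | 102 0-5 | 103 5-14 | 101 14-23 | 105 23-33 | 104 33-41 |
Completion: 101=23  102=5  103=14  104=41  105=33
Turnaround (C−A): 101=14  102=5  103=9  104=28  105=32
Waiting = turnaround − burst: 101=5, 102=0, 103=0, 104=20, 105=22
Total waiting = 5 + 0 + 0 + 20 + 22 = 47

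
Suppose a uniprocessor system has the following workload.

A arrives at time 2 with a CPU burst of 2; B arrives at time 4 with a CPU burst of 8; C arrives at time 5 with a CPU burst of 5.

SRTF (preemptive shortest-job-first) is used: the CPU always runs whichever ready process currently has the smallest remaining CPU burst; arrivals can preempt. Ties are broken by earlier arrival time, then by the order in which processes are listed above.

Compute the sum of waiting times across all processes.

Schedule: | idle 0-2 | A 2-4 | B 4-5 | C 5-10 | B 10-17 |
Completion: A=4  B=17  C=10
Turnaround (C−A): A=2  B=13  C=5
Waiting = turnaround − burst: A=0, B=5, C=0
Total waiting = 0 + 5 + 0 = 5

5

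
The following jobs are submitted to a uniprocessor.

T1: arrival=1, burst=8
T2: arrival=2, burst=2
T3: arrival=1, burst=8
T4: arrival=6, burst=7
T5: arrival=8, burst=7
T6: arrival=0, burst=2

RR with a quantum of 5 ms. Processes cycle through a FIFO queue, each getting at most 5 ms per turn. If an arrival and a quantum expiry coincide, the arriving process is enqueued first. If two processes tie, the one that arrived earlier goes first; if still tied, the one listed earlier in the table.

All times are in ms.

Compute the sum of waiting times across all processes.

Timeline: | T6 0-2 | T1 2-7 | T3 7-12 | T2 12-14 | T4 14-19 | T1 19-22 | T5 22-27 | T3 27-30 | T4 30-32 | T5 32-34 |
Completion: T1=22  T2=14  T3=30  T4=32  T5=34  T6=2
Turnaround (C−A): T1=21  T2=12  T3=29  T4=26  T5=26  T6=2
Waiting = turnaround − burst: T1=13, T2=10, T3=21, T4=19, T5=19, T6=0
Total waiting = 13 + 10 + 21 + 19 + 19 + 0 = 82

82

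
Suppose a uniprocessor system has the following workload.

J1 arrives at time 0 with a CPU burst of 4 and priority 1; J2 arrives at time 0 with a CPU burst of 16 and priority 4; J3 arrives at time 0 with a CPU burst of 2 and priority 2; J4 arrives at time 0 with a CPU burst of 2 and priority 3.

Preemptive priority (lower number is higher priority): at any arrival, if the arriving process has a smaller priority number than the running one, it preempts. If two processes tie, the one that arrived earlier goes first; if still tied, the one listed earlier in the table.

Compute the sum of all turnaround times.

Gantt: | J1 0-4 | J3 4-6 | J4 6-8 | J2 8-24 |
Completion: J1=4  J2=24  J3=6  J4=8
Turnaround = completion − arrival: J1=4, J2=24, J3=6, J4=8
Total turnaround = 4 + 24 + 6 + 8 = 42

42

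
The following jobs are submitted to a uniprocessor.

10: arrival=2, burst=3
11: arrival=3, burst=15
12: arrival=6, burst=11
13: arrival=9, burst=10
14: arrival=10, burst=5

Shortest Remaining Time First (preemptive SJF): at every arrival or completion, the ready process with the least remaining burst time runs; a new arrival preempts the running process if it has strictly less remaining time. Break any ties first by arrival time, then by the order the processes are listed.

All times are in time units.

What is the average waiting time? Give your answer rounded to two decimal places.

Schedule: | idle 0-2 | 10 2-5 | 11 5-6 | 12 6-10 | 14 10-15 | 12 15-22 | 13 22-32 | 11 32-46 |
Completion: 10=5  11=46  12=22  13=32  14=15
Turnaround (C−A): 10=3  11=43  12=16  13=23  14=5
Waiting times: 10=0, 11=28, 12=5, 13=13, 14=0
Average waiting = (0+28+5+13+0) / 5 = 46/5 = 9.20

9.20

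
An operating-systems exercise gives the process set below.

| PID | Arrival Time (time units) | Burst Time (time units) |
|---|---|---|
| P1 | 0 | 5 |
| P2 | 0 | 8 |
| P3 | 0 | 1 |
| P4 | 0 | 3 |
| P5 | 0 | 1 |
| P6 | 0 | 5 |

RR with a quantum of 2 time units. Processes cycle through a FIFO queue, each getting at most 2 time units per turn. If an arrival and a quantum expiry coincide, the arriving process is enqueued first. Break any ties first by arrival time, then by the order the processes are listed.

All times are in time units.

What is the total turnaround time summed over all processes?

Gantt: | P1 0-2 | P2 2-4 | P3 4-5 | P4 5-7 | P5 7-8 | P6 8-10 | P1 10-12 | P2 12-14 | P4 14-15 | P6 15-17 | P1 17-18 | P2 18-20 | P6 20-21 | P2 21-23 |
Completion: P1=18  P2=23  P3=5  P4=15  P5=8  P6=21
Turnaround (C−A): P1=18  P2=23  P3=5  P4=15  P5=8  P6=21
Turnaround = completion − arrival: P1=18, P2=23, P3=5, P4=15, P5=8, P6=21
Total turnaround = 18 + 23 + 5 + 15 + 8 + 21 = 90

90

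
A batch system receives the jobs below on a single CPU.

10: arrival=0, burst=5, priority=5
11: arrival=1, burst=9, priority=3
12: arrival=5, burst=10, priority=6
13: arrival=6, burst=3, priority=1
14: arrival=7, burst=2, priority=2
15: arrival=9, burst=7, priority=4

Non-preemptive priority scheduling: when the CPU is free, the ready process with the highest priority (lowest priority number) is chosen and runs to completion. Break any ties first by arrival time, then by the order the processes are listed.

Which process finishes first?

Schedule: | 10 0-5 | 11 5-14 | 13 14-17 | 14 17-19 | 15 19-26 | 12 26-36 |
Completion: 10=5  11=14  12=36  13=17  14=19  15=26
Finish order: 10 → 11 → 13 → 14 → 15 → 12

10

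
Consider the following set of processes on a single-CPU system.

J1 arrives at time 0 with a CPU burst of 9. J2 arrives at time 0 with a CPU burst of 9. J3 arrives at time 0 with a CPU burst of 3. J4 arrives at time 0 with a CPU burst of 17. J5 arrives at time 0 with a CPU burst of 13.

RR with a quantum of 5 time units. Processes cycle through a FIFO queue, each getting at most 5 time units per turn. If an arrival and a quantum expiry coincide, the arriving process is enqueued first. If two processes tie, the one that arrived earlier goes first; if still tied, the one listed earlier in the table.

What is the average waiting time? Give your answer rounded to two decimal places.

Schedule: | J1 0-5 | J2 5-10 | J3 10-13 | J4 13-18 | J5 18-23 | J1 23-27 | J2 27-31 | J4 31-36 | J5 36-41 | J4 41-46 | J5 46-49 | J4 49-51 |
Completion: J1=27  J2=31  J3=13  J4=51  J5=49
Turnaround (C−A): J1=27  J2=31  J3=13  J4=51  J5=49
Waiting times: J1=18, J2=22, J3=10, J4=34, J5=36
Average waiting = (18+22+10+34+36) / 5 = 120/5 = 24.00

24.00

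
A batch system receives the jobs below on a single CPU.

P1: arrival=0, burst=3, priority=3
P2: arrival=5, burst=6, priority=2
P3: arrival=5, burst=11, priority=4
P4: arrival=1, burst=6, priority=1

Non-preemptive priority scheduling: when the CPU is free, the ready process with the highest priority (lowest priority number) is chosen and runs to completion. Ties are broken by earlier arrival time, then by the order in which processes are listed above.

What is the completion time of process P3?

Timeline: | P1 0-3 | P4 3-9 | P2 9-15 | P3 15-26 |
Completion: P1=3  P2=15  P3=26  P4=9

26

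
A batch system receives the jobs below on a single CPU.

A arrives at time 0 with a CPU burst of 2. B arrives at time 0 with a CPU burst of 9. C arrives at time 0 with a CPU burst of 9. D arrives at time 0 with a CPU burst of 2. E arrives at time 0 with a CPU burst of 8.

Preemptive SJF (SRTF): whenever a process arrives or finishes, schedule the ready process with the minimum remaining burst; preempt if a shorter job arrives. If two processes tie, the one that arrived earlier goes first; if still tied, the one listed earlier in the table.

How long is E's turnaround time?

12

Schedule: | A 0-2 | D 2-4 | E 4-12 | B 12-21 | C 21-30 |
Completion: A=2  B=21  C=30  D=4  E=12
Turnaround (C−A): A=2  B=21  C=30  D=4  E=12
Turnaround(E) = completion − arrival = 12 − 0 = 12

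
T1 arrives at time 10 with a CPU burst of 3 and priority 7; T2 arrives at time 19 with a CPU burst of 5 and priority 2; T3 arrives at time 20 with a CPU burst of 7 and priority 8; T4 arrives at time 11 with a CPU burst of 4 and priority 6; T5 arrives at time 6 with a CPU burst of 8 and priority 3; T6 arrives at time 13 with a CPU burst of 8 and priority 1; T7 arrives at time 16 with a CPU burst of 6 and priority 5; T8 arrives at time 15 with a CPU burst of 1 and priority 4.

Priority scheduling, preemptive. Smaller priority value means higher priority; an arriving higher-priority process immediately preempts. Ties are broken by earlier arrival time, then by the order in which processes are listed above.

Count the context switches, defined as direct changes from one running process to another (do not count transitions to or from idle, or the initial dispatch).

Timeline: | idle 0-6 | T5 6-13 | T6 13-21 | T2 21-26 | T5 26-27 | T8 27-28 | T7 28-34 | T4 34-38 | T1 38-41 | T3 41-48 |
Completion: T1=41  T2=26  T3=48  T4=38  T5=27  T6=21  T7=34  T8=28
Turnaround (C−A): T1=31  T2=7  T3=28  T4=27  T5=21  T6=8  T7=18  T8=13

8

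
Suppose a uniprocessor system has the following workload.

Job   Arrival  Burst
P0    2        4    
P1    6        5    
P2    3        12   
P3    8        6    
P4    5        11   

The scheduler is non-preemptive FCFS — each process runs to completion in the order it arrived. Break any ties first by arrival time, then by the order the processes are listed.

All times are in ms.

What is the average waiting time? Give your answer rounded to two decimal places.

13.00

Timeline: | idle 0-2 | P0 2-6 | P2 6-18 | P4 18-29 | P1 29-34 | P3 34-40 |
Completion: P0=6  P1=34  P2=18  P3=40  P4=29
Waiting times: P0=0, P1=23, P2=3, P3=26, P4=13
Average waiting = (0+23+3+26+13) / 5 = 65/5 = 13.00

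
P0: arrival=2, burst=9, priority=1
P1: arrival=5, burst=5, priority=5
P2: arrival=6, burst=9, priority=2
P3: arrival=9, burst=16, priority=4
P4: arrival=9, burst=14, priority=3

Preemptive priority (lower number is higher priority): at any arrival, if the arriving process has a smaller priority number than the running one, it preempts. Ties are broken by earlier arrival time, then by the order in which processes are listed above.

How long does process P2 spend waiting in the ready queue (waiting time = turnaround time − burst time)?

5

Schedule: | idle 0-2 | P0 2-11 | P2 11-20 | P4 20-34 | P3 34-50 | P1 50-55 |
Completion: P0=11  P1=55  P2=20  P3=50  P4=34
Waiting(P2) = turnaround − burst = 14 − 9 = 5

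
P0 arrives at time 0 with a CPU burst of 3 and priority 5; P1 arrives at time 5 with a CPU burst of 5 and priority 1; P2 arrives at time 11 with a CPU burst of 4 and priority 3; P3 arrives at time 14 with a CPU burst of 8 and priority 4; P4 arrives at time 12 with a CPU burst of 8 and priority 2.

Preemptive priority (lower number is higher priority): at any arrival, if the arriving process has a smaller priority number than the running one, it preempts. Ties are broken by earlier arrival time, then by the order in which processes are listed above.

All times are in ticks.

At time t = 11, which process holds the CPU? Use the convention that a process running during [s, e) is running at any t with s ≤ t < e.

P2

Timeline: | P0 0-3 | idle 3-5 | P1 5-10 | idle 10-11 | P2 11-12 | P4 12-20 | P2 20-23 | P3 23-31 |
Completion: P0=3  P1=10  P2=23  P3=31  P4=20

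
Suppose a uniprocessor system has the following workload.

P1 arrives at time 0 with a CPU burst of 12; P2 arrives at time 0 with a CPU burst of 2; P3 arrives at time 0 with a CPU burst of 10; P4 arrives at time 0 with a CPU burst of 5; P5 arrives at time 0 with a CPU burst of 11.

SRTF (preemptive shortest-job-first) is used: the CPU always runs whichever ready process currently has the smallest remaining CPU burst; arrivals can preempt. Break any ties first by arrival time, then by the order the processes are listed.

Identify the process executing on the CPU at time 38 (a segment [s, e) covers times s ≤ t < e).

Schedule: | P2 0-2 | P4 2-7 | P3 7-17 | P5 17-28 | P1 28-40 |
Completion: P1=40  P2=2  P3=17  P4=7  P5=28
Turnaround (C−A): P1=40  P2=2  P3=17  P4=7  P5=28

P1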